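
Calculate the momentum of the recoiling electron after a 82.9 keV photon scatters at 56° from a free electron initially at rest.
4.0296e-23 kg·m/s

The electron is initially at rest, so by conservation of momentum:
p⃗_e = p⃗₀ − p⃗'  (incident photon momentum minus scattered photon momentum)

Photon momentum magnitudes (p = h/λ = E/c):
λ₀ = hc/E₀ = 14.9559 pm → p₀ = h/λ₀ = 4.4304e-23 kg·m/s
Δλ = λ_C(1 − cos 56°) = 1.0695 pm
λ' = 16.0254 pm → p' = h/λ' = 4.1347e-23 kg·m/s

The scattered photon makes angle θ = 56° with the incident direction, so by the law of cosines:
|p⃗_e|² = p₀² + p'² − 2p₀p'cos θ
|p⃗_e|² = (4.4304e-23)² + (4.1347e-23)² − 2·4.4304e-23·4.1347e-23·cos(56°)
|p⃗_e| = 4.0296e-23 kg·m/s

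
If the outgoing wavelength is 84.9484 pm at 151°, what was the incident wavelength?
80.4000 pm

From λ' = λ + Δλ, we have λ = λ' - Δλ

First calculate the Compton shift:
Δλ = λ_C(1 - cos θ)
Δλ = 2.4263 × (1 - cos(151°))
Δλ = 2.4263 × 1.8746
Δλ = 4.5484 pm

Initial wavelength:
λ = λ' - Δλ
λ = 84.9484 - 4.5484
λ = 80.4000 pm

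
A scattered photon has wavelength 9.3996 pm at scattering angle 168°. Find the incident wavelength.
4.6000 pm

From λ' = λ + Δλ, we have λ = λ' - Δλ

First calculate the Compton shift:
Δλ = λ_C(1 - cos θ)
Δλ = 2.4263 × (1 - cos(168°))
Δλ = 2.4263 × 1.9781
Δλ = 4.7996 pm

Initial wavelength:
λ = λ' - Δλ
λ = 9.3996 - 4.7996
λ = 4.6000 pm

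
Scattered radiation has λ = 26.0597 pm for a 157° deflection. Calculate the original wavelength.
21.4000 pm

From λ' = λ + Δλ, we have λ = λ' - Δλ

First calculate the Compton shift:
Δλ = λ_C(1 - cos θ)
Δλ = 2.4263 × (1 - cos(157°))
Δλ = 2.4263 × 1.9205
Δλ = 4.6597 pm

Initial wavelength:
λ = λ' - Δλ
λ = 26.0597 - 4.6597
λ = 21.4000 pm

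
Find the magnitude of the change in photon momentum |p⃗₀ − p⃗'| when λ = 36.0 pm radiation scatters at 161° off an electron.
3.4204e-23 kg·m/s

Photon momentum magnitude is p = h/λ.

Initial momentum:
p₀ = h/λ = 6.6261e-34/3.6000e-11 = 1.8406e-23 kg·m/s

After scattering:
λ' = λ + Δλ = 36.0 + 4.7204 = 40.7204 pm
p' = h/λ' = 6.6261e-34/4.0720e-11 = 1.6272e-23 kg·m/s

Momentum is a vector; the scattered photon's direction makes angle θ = 161° with the incident direction. The magnitude of the vector change Δp⃗ = p⃗₀ − p⃗' is found from the law of cosines:
|Δp⃗|² = p₀² + p'² − 2p₀p'cos θ
|Δp⃗|² = (1.8406e-23)² + (1.6272e-23)² − 2·1.8406e-23·1.6272e-23·cos(161°)
|Δp⃗| = 3.4204e-23 kg·m/s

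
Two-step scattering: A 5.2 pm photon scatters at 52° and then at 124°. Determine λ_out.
9.9156 pm

Apply Compton shift twice:

First scattering at θ₁ = 52°:
Δλ₁ = λ_C(1 - cos(52°))
Δλ₁ = 2.4263 × 0.3843
Δλ₁ = 0.9325 pm

After first scattering:
λ₁ = 5.2 + 0.9325 = 6.1325 pm

Second scattering at θ₂ = 124°:
Δλ₂ = λ_C(1 - cos(124°))
Δλ₂ = 2.4263 × 1.5592
Δλ₂ = 3.7831 pm

Final wavelength:
λ₂ = 6.1325 + 3.7831 = 9.9156 pm

Total shift: Δλ_total = 0.9325 + 3.7831 = 4.7156 pm

(Intermediate values are shown rounded; full precision is carried through to the final answer.)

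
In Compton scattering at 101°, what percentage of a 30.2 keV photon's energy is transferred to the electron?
0.0657 (or 6.57%)

Calculate initial and final photon energies:

Initial: E₀ = 30.2 keV → λ₀ = 41.0544 pm
Compton shift: Δλ = 2.8893 pm
Final wavelength: λ' = 43.9436 pm
Final energy: E' = 28.2144 keV

Fractional energy loss:
(E₀ - E')/E₀ = (30.2000 - 28.2144)/30.2000
= 1.9856/30.2000
= 0.0657
= 6.57%

(Intermediate values are shown rounded; full precision is carried through to the final answer.)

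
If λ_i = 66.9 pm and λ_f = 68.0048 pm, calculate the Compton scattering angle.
57.00°

First find the wavelength shift:
Δλ = λ' - λ = 68.0048 - 66.9 = 1.1048 pm

Using Δλ = λ_C(1 - cos θ), with λ_C = h/(m_e·c) ≈ 2.42631024 pm:
cos θ = 1 - Δλ/λ_C
cos θ = 1 - 1.1048/2.42631024
cos θ = 0.544658

θ = arccos(0.544658)
θ = 57.00°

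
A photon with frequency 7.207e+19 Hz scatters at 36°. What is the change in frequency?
7.224e+18 Hz (decrease)

Convert frequency to wavelength (c = 299792458 m/s):
λ₀ = c/f₀ = 299792458/7.207e+19 = 4.1597399e-12 m = 4.1597 pm

Calculate Compton shift:
Δλ = λ_C(1 - cos(36°)) = 0.4634 pm

Final wavelength:
λ' = λ₀ + Δλ = 4.1597 + 0.4634 = 4.6231 pm

Final frequency:
f' = c/λ' = 299792458/4.6231240e-12 = 6.4846294e+19 Hz

Frequency shift (decrease):
Δf = f₀ - f' = 7.207e+19 - 6.4846294e+19 = 7.224e+18 Hz

(Intermediate values are shown rounded; full precision is carried through to the final answer.)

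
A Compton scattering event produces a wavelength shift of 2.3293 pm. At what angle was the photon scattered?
87.71°

From the Compton formula Δλ = λ_C(1 - cos θ), we can solve for θ:

cos θ = 1 - Δλ/λ_C

Given:
- Δλ = 2.3293 pm
- λ_C = h/(m_e·c) ≈ 2.42631024 pm

cos θ = 1 - 2.3293/2.42631024
cos θ = 1 - 0.960017
cos θ = 0.039983

θ = arccos(0.039983)
θ = 87.71°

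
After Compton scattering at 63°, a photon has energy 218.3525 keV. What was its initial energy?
284.7999 keV

Convert final energy to wavelength (hc ≈ 1239.842 keV·pm):
λ' = hc/E' = 1239.842 / 218.3525 = 5.6782 pm

Calculate the Compton shift:
Δλ = λ_C(1 - cos(63°))
Δλ = 2.4263 × (1 - cos(63°))
Δλ = 1.3248 pm

Initial wavelength:
λ = λ' - Δλ = 5.6782 - 1.3248 = 4.3534 pm

Initial energy:
E = hc/λ = 1239.842 / 4.3534 = 284.7999 keV

(Intermediate values are shown rounded; full precision is carried through to the final answer.)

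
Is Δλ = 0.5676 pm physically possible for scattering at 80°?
No, inconsistent

Calculate the expected shift for θ = 80°:

Δλ_expected = λ_C(1 - cos(80°))
Δλ_expected = 2.4263 × (1 - cos(80°))
Δλ_expected = 2.4263 × 0.8264
Δλ_expected = 2.0050 pm

Given shift: 0.5676 pm
Expected shift: 2.0050 pm
Difference: 1.4373 pm

The values do not match. The given shift corresponds to θ ≈ 40.0°, not 80°.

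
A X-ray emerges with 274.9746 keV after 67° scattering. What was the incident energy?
409.1000 keV

Convert final energy to wavelength (hc ≈ 1239.842 keV·pm):
λ' = hc/E' = 1239.842 / 274.9746 = 4.5089 pm

Calculate the Compton shift:
Δλ = λ_C(1 - cos(67°))
Δλ = 2.4263 × (1 - cos(67°))
Δλ = 1.4783 pm

Initial wavelength:
λ = λ' - Δλ = 4.5089 - 1.4783 = 3.0307 pm

Initial energy:
E = hc/λ = 1239.842 / 3.0307 = 409.1000 keV

(Intermediate values are shown rounded; full precision is carried through to the final answer.)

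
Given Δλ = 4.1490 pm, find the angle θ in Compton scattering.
135.24°

From the Compton formula Δλ = λ_C(1 - cos θ), we can solve for θ:

cos θ = 1 - Δλ/λ_C

Given:
- Δλ = 4.1490 pm
- λ_C = h/(m_e·c) ≈ 2.42631024 pm

cos θ = 1 - 4.1490/2.42631024
cos θ = 1 - 1.710004
cos θ = -0.710004

θ = arccos(-0.710004)
θ = 135.24°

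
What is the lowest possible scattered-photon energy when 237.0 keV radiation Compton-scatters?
122.9511 keV (at θ = 180°)

The scattered photon has minimum energy when its wavelength is maximum, i.e., when the Compton shift Δλ = λ_C(1 − cos θ) is maximum. This occurs at θ = 180° (backscattering), giving Δλ_max = 2λ_C = 4.8526 pm.

Initial wavelength: λ₀ = hc/E₀ = 5.2314 pm
Maximum final wavelength: λ'_max = λ₀ + 2λ_C = 5.2314 + 4.8526 = 10.0840 pm
Minimum final energy: E'_min = hc/λ'_max = 122.9511 keV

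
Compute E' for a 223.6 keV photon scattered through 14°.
220.7310 keV

First convert energy to wavelength:
λ = hc/E, with hc ≈ 1239.842 keV·pm (i.e. 1239.842 eV·nm)

For E = 223.6 keV = 223600 eV:
λ = 1239.842 keV·pm / 223.6 keV
λ = 5.5449 pm

Calculate the Compton shift:
Δλ = λ_C(1 - cos(14°)) = 2.4263 × 0.0297
Δλ = 0.0721 pm

Final wavelength:
λ' = 5.5449 + 0.0721 = 5.6170 pm

Final energy:
E' = hc/λ' = 1239.842 / 5.6170 = 220.7310 keV

(Intermediate values are shown rounded; full precision is carried through to the final answer.)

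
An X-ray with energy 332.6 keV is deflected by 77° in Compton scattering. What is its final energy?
221.0752 keV

First convert energy to wavelength:
λ = hc/E, with hc ≈ 1239.842 keV·pm (i.e. 1239.842 eV·nm)

For E = 332.6 keV = 332600 eV:
λ = 1239.842 keV·pm / 332.6 keV
λ = 3.7277 pm

Calculate the Compton shift:
Δλ = λ_C(1 - cos(77°)) = 2.4263 × 0.7750
Δλ = 1.8805 pm

Final wavelength:
λ' = 3.7277 + 1.8805 = 5.6082 pm

Final energy:
E' = hc/λ' = 1239.842 / 5.6082 = 221.0752 keV

(Intermediate values are shown rounded; full precision is carried through to the final answer.)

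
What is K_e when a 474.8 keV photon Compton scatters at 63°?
159.8060 keV

By energy conservation: K_e = E_initial - E_final

First find the scattered photon energy:
Initial wavelength: λ = hc/E = 2.6113 pm
Compton shift: Δλ = λ_C(1 - cos(63°)) = 1.3248 pm
Final wavelength: λ' = 2.6113 + 1.3248 = 3.9361 pm
Final photon energy: E' = hc/λ' = 314.9940 keV

Electron kinetic energy:
K_e = E - E' = 474.8000 - 314.9940 = 159.8060 keV

(Intermediate values are shown rounded; full precision is carried through to the final answer.)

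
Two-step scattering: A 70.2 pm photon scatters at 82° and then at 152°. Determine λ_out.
76.8572 pm

Apply Compton shift twice:

First scattering at θ₁ = 82°:
Δλ₁ = λ_C(1 - cos(82°))
Δλ₁ = 2.4263 × 0.8608
Δλ₁ = 2.0886 pm

After first scattering:
λ₁ = 70.2 + 2.0886 = 72.2886 pm

Second scattering at θ₂ = 152°:
Δλ₂ = λ_C(1 - cos(152°))
Δλ₂ = 2.4263 × 1.8829
Δλ₂ = 4.5686 pm

Final wavelength:
λ₂ = 72.2886 + 4.5686 = 76.8572 pm

Total shift: Δλ_total = 2.0886 + 4.5686 = 6.6572 pm

(Intermediate values are shown rounded; full precision is carried through to the final answer.)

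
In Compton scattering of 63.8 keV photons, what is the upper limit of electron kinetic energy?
12.7480 keV

Maximum energy transfer occurs at θ = 180° (backscattering).

Initial photon: E₀ = 63.8 keV → λ₀ = 19.4333 pm

Maximum Compton shift (at 180°):
Δλ_max = 2λ_C = 2 × 2.4263 = 4.8526 pm

Final wavelength:
λ' = 19.4333 + 4.8526 = 24.2859 pm

Minimum photon energy (maximum energy to electron):
E'_min = hc/λ' = 51.0520 keV

Maximum electron kinetic energy:
K_max = E₀ - E'_min = 63.8000 - 51.0520 = 12.7480 keV

(Intermediate values are shown rounded; full precision is carried through to the final answer.)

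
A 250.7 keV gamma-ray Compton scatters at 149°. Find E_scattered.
131.1782 keV

First convert energy to wavelength:
λ = hc/E, with hc ≈ 1239.842 keV·pm (i.e. 1239.842 eV·nm)

For E = 250.7 keV = 250700 eV:
λ = 1239.842 keV·pm / 250.7 keV
λ = 4.9455 pm

Calculate the Compton shift:
Δλ = λ_C(1 - cos(149°)) = 2.4263 × 1.8572
Δλ = 4.5061 pm

Final wavelength:
λ' = 4.9455 + 4.5061 = 9.4516 pm

Final energy:
E' = hc/λ' = 1239.842 / 9.4516 = 131.1782 keV

(Intermediate values are shown rounded; full precision is carried through to the final answer.)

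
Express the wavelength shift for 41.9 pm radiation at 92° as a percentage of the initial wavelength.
5.9928%

Calculate the Compton shift:
Δλ = λ_C(1 - cos(92°))
Δλ = 2.4263 × (1 - cos(92°))
Δλ = 2.4263 × 1.0349
Δλ = 2.5110 pm

Percentage change:
(Δλ/λ₀) × 100 = (2.5110/41.9) × 100
= 5.9928%

(Intermediate values are shown rounded; full precision is carried through to the final answer.)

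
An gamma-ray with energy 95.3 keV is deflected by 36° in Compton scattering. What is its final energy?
92.0224 keV

First convert energy to wavelength:
λ = hc/E, with hc ≈ 1239.842 keV·pm (i.e. 1239.842 eV·nm)

For E = 95.3 keV = 95300 eV:
λ = 1239.842 keV·pm / 95.3 keV
λ = 13.0099 pm

Calculate the Compton shift:
Δλ = λ_C(1 - cos(36°)) = 2.4263 × 0.1910
Δλ = 0.4634 pm

Final wavelength:
λ' = 13.0099 + 0.4634 = 13.4733 pm

Final energy:
E' = hc/λ' = 1239.842 / 13.4733 = 92.0224 keV

(Intermediate values are shown rounded; full precision is carried through to the final answer.)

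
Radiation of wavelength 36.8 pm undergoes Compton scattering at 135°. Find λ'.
40.9420 pm

Using the Compton formula: λ' = λ + λ_C(1 − cos θ)

For θ = 135°, cos θ = -√2/2 (exact) ≈ -0.7071, so:
1 − cos 135° = 1 − (-√2/2) ≈ 1.7071

Δλ = λ_C × 1.7071 = 2.4263 × 1.7071 = 4.1420 pm

λ' = 36.8 + 4.1420 = 40.9420 pm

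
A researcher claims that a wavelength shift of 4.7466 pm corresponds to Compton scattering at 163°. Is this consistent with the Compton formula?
Yes, consistent

Calculate the expected shift for θ = 163°:

Δλ_expected = λ_C(1 - cos(163°))
Δλ_expected = 2.4263 × (1 - cos(163°))
Δλ_expected = 2.4263 × 1.9563
Δλ_expected = 4.7466 pm

Given shift: 4.7466 pm
Expected shift: 4.7466 pm
Difference: 0.0000 pm

The values match. This is consistent with Compton scattering at the stated angle.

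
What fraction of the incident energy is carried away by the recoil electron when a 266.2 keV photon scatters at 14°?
0.0152 (or 1.52%)

Calculate initial and final photon energies:

Initial: E₀ = 266.2 keV → λ₀ = 4.6576 pm
Compton shift: Δλ = 0.0721 pm
Final wavelength: λ' = 4.7296 pm
Final energy: E' = 262.1435 keV

Fractional energy loss:
(E₀ - E')/E₀ = (266.2000 - 262.1435)/266.2000
= 4.0565/266.2000
= 0.0152
= 1.52%

(Intermediate values are shown rounded; full precision is carried through to the final answer.)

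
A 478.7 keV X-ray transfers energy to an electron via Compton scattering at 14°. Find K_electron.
12.9600 keV

By energy conservation: K_e = E_initial - E_final

First find the scattered photon energy:
Initial wavelength: λ = hc/E = 2.5900 pm
Compton shift: Δλ = λ_C(1 - cos(14°)) = 0.0721 pm
Final wavelength: λ' = 2.5900 + 0.0721 = 2.6621 pm
Final photon energy: E' = hc/λ' = 465.7400 keV

Electron kinetic energy:
K_e = E - E' = 478.7000 - 465.7400 = 12.9600 keV

(Intermediate values are shown rounded; full precision is carried through to the final answer.)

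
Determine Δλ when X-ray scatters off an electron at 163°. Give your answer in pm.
4.7466 pm

Using the Compton scattering formula:
Δλ = λ_C(1 - cos θ)

where λ_C = h/(m_e·c) ≈ 2.4263 pm is the Compton wavelength of an electron.

For θ = 163°:
cos(163°) = -0.9563
1 - cos(163°) = 1.9563

Δλ = 2.4263 × 1.9563
Δλ = 4.7466 pm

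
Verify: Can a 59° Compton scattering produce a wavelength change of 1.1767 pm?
Yes, consistent

Calculate the expected shift for θ = 59°:

Δλ_expected = λ_C(1 - cos(59°))
Δλ_expected = 2.4263 × (1 - cos(59°))
Δλ_expected = 2.4263 × 0.4850
Δλ_expected = 1.1767 pm

Given shift: 1.1767 pm
Expected shift: 1.1767 pm
Difference: 0.0000 pm

The values match. This is consistent with Compton scattering at the stated angle.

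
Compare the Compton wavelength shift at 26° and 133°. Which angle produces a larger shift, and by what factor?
133° produces the larger shift by a factor of 16.620

Calculate both shifts using Δλ = λ_C(1 - cos θ):

For θ₁ = 26°:
Δλ₁ = 2.4263 × (1 - cos(26°))
Δλ₁ = 2.4263 × 0.1012
Δλ₁ = 0.2456 pm

For θ₂ = 133°:
Δλ₂ = 2.4263 × (1 - cos(133°))
Δλ₂ = 2.4263 × 1.6820
Δλ₂ = 4.0810 pm

The 133° angle produces the larger shift.
Ratio: 4.0810/0.2456 = 16.620

(Intermediate values are shown rounded; full precision is carried through to the final answer.)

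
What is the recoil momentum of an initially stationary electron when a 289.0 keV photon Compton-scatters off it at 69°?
1.5541e-22 kg·m/s

The electron is initially at rest, so by conservation of momentum:
p⃗_e = p⃗₀ − p⃗'  (incident photon momentum minus scattered photon momentum)

Photon momentum magnitudes (p = h/λ = E/c):
λ₀ = hc/E₀ = 4.2901 pm → p₀ = h/λ₀ = 1.5445e-22 kg·m/s
Δλ = λ_C(1 − cos 69°) = 1.5568 pm
λ' = 5.8469 pm → p' = h/λ' = 1.1333e-22 kg·m/s

The scattered photon makes angle θ = 69° with the incident direction, so by the law of cosines:
|p⃗_e|² = p₀² + p'² − 2p₀p'cos θ
|p⃗_e|² = (1.5445e-22)² + (1.1333e-22)² − 2·1.5445e-22·1.1333e-22·cos(69°)
|p⃗_e| = 1.5541e-22 kg·m/s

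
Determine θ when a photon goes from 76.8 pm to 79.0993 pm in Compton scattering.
87.00°

First find the wavelength shift:
Δλ = λ' - λ = 79.0993 - 76.8 = 2.2993 pm

Using Δλ = λ_C(1 - cos θ), with λ_C = h/(m_e·c) ≈ 2.42631024 pm:
cos θ = 1 - Δλ/λ_C
cos θ = 1 - 2.2993/2.42631024
cos θ = 0.052347

θ = arccos(0.052347)
θ = 87.00°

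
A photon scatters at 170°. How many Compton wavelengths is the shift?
1.9848 λ_C

The Compton shift formula is:
Δλ = λ_C(1 - cos θ)

Dividing both sides by λ_C:
Δλ/λ_C = 1 - cos θ

For θ = 170°:
Δλ/λ_C = 1 - cos(170°)
Δλ/λ_C = 1 - -0.9848
Δλ/λ_C = 1.9848

This means the shift is 1.9848 × λ_C = 4.8158 pm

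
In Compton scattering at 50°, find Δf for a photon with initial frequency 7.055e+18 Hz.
1.410e+17 Hz (decrease)

Convert frequency to wavelength (c = 299792458 m/s):
λ₀ = c/f₀ = 299792458/7.055e+18 = 4.2493616e-11 m = 42.4936 pm

Calculate Compton shift:
Δλ = λ_C(1 - cos(50°)) = 0.8667 pm

Final wavelength:
λ' = λ₀ + Δλ = 42.4936 + 0.8667 = 43.3603 pm

Final frequency:
f' = c/λ' = 299792458/4.3360324e-11 = 6.9139811e+18 Hz

Frequency shift (decrease):
Δf = f₀ - f' = 7.055e+18 - 6.9139811e+18 = 1.410e+17 Hz

(Intermediate values are shown rounded; full precision is carried through to the final answer.)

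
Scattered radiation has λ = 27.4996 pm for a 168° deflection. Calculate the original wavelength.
22.7000 pm

From λ' = λ + Δλ, we have λ = λ' - Δλ

First calculate the Compton shift:
Δλ = λ_C(1 - cos θ)
Δλ = 2.4263 × (1 - cos(168°))
Δλ = 2.4263 × 1.9781
Δλ = 4.7996 pm

Initial wavelength:
λ = λ' - Δλ
λ = 27.4996 - 4.7996
λ = 22.7000 pm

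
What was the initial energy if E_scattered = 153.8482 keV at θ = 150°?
351.0998 keV

Convert final energy to wavelength (hc ≈ 1239.842 keV·pm):
λ' = hc/E' = 1239.842 / 153.8482 = 8.0589 pm

Calculate the Compton shift:
Δλ = λ_C(1 - cos(150°))
Δλ = 2.4263 × (1 - cos(150°))
Δλ = 4.5276 pm

Initial wavelength:
λ = λ' - Δλ = 8.0589 - 4.5276 = 3.5313 pm

Initial energy:
E = hc/λ = 1239.842 / 3.5313 = 351.0998 keV

(Intermediate values are shown rounded; full precision is carried through to the final answer.)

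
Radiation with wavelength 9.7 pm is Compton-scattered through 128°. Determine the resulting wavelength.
13.6201 pm

Using the Compton scattering formula:
λ' = λ + Δλ = λ + λ_C(1 - cos θ)

Given:
- Initial wavelength λ = 9.7 pm
- Scattering angle θ = 128°
- Compton wavelength λ_C ≈ 2.4263 pm

Calculate the shift:
Δλ = 2.4263 × (1 - cos(128°))
Δλ = 2.4263 × 1.6157
Δλ = 3.9201 pm

Final wavelength:
λ' = 9.7 + 3.9201 = 13.6201 pm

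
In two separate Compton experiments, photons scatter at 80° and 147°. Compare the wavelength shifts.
147° produces the larger shift by a factor of 2.225

Calculate both shifts using Δλ = λ_C(1 - cos θ):

For θ₁ = 80°:
Δλ₁ = 2.4263 × (1 - cos(80°))
Δλ₁ = 2.4263 × 0.8264
Δλ₁ = 2.0050 pm

For θ₂ = 147°:
Δλ₂ = 2.4263 × (1 - cos(147°))
Δλ₂ = 2.4263 × 1.8387
Δλ₂ = 4.4612 pm

The 147° angle produces the larger shift.
Ratio: 4.4612/2.0050 = 2.225

(Intermediate values are shown rounded; full precision is carried through to the final answer.)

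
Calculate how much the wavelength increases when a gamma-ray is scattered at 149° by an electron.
4.5061 pm

Using the Compton scattering formula:
Δλ = λ_C(1 - cos θ)

where λ_C = h/(m_e·c) ≈ 2.4263 pm is the Compton wavelength of an electron.

For θ = 149°:
cos(149°) = -0.8572
1 - cos(149°) = 1.8572

Δλ = 2.4263 × 1.8572
Δλ = 4.5061 pm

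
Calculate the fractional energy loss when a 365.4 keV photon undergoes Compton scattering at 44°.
0.1671 (or 16.71%)

Calculate initial and final photon energies:

Initial: E₀ = 365.4 keV → λ₀ = 3.3931 pm
Compton shift: Δλ = 0.6810 pm
Final wavelength: λ' = 4.0741 pm
Final energy: E' = 304.3246 keV

Fractional energy loss:
(E₀ - E')/E₀ = (365.4000 - 304.3246)/365.4000
= 61.0754/365.4000
= 0.1671
= 16.71%

(Intermediate values are shown rounded; full precision is carried through to the final answer.)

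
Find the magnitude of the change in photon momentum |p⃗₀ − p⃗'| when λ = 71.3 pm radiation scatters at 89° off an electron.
1.2818e-23 kg·m/s

Photon momentum magnitude is p = h/λ.

Initial momentum:
p₀ = h/λ = 6.6261e-34/7.1300e-11 = 9.2932e-24 kg·m/s

After scattering:
λ' = λ + Δλ = 71.3 + 2.3840 = 73.6840 pm
p' = h/λ' = 6.6261e-34/7.3684e-11 = 8.9926e-24 kg·m/s

Momentum is a vector; the scattered photon's direction makes angle θ = 89° with the incident direction. The magnitude of the vector change Δp⃗ = p⃗₀ − p⃗' is found from the law of cosines:
|Δp⃗|² = p₀² + p'² − 2p₀p'cos θ
|Δp⃗|² = (9.2932e-24)² + (8.9926e-24)² − 2·9.2932e-24·8.9926e-24·cos(89°)
|Δp⃗| = 1.2818e-23 kg·m/s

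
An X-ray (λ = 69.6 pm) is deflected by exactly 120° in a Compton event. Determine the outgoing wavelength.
73.2395 pm

Using the Compton formula: λ' = λ + λ_C(1 − cos θ)

For θ = 120°, cos θ = -1/2 (exact) = -0.5000, so:
1 − cos 120° = 1 − (-1/2) = 1.5000

Δλ = λ_C × 1.5000 = 2.4263 × 1.5000 = 3.6395 pm

λ' = 69.6 + 3.6395 = 73.2395 pm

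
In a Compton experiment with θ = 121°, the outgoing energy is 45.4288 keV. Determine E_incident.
52.5000 keV

Convert final energy to wavelength (hc ≈ 1239.842 keV·pm):
λ' = hc/E' = 1239.842 / 45.4288 = 27.2920 pm

Calculate the Compton shift:
Δλ = λ_C(1 - cos(121°))
Δλ = 2.4263 × (1 - cos(121°))
Δλ = 3.6760 pm

Initial wavelength:
λ = λ' - Δλ = 27.2920 - 3.6760 = 23.6160 pm

Initial energy:
E = hc/λ = 1239.842 / 23.6160 = 52.5000 keV

(Intermediate values are shown rounded; full precision is carried through to the final answer.)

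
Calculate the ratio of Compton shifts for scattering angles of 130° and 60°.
130° produces the larger shift by a factor of 3.286

Calculate both shifts using Δλ = λ_C(1 - cos θ):

For θ₁ = 60°:
Δλ₁ = 2.4263 × (1 - cos(60°))
Δλ₁ = 2.4263 × 0.5000
Δλ₁ = 1.2132 pm

For θ₂ = 130°:
Δλ₂ = 2.4263 × (1 - cos(130°))
Δλ₂ = 2.4263 × 1.6428
Δλ₂ = 3.9859 pm

The 130° angle produces the larger shift.
Ratio: 3.9859/1.2132 = 3.286

(Intermediate values are shown rounded; full precision is carried through to the final answer.)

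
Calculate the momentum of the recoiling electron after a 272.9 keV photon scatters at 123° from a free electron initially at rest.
2.0088e-22 kg·m/s

The electron is initially at rest, so by conservation of momentum:
p⃗_e = p⃗₀ − p⃗'  (incident photon momentum minus scattered photon momentum)

Photon momentum magnitudes (p = h/λ = E/c):
λ₀ = hc/E₀ = 4.5432 pm → p₀ = h/λ₀ = 1.4585e-22 kg·m/s
Δλ = λ_C(1 − cos 123°) = 3.7478 pm
λ' = 8.2910 pm → p' = h/λ' = 7.9919e-23 kg·m/s

The scattered photon makes angle θ = 123° with the incident direction, so by the law of cosines:
|p⃗_e|² = p₀² + p'² − 2p₀p'cos θ
|p⃗_e|² = (1.4585e-22)² + (7.9919e-23)² − 2·1.4585e-22·7.9919e-23·cos(123°)
|p⃗_e| = 2.0088e-22 kg·m/s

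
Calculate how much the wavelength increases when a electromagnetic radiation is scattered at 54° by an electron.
1.0002 pm

Using the Compton scattering formula:
Δλ = λ_C(1 - cos θ)

where λ_C = h/(m_e·c) ≈ 2.4263 pm is the Compton wavelength of an electron.

For θ = 54°:
cos(54°) = 0.5878
1 - cos(54°) = 0.4122

Δλ = 2.4263 × 0.4122
Δλ = 1.0002 pm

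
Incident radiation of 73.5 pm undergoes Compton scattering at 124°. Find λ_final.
77.2831 pm

Using the Compton scattering formula:
λ' = λ + Δλ = λ + λ_C(1 - cos θ)

Given:
- Initial wavelength λ = 73.5 pm
- Scattering angle θ = 124°
- Compton wavelength λ_C ≈ 2.4263 pm

Calculate the shift:
Δλ = 2.4263 × (1 - cos(124°))
Δλ = 2.4263 × 1.5592
Δλ = 3.7831 pm

Final wavelength:
λ' = 73.5 + 3.7831 = 77.2831 pm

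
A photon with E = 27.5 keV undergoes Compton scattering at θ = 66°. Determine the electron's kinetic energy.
0.8508 keV

By energy conservation: K_e = E_initial - E_final

First find the scattered photon energy:
Initial wavelength: λ = hc/E = 45.0852 pm
Compton shift: Δλ = λ_C(1 - cos(66°)) = 1.4394 pm
Final wavelength: λ' = 45.0852 + 1.4394 = 46.5246 pm
Final photon energy: E' = hc/λ' = 26.6492 keV

Electron kinetic energy:
K_e = E - E' = 27.5000 - 26.6492 = 0.8508 keV

(Intermediate values are shown rounded; full precision is carried through to the final answer.)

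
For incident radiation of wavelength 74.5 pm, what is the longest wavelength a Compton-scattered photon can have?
79.3526 pm (at θ = 180°)

The Compton shift is Δλ = λ_C(1 − cos θ).

Since cos θ ranges from −1 to 1, the factor (1 − cos θ) ranges from 0 to 2; the maximum shift occurs at θ = 180° (backscattering):
Δλ_max = 2λ_C = 2 × 2.4263 pm = 4.8526 pm

Maximum scattered wavelength:
λ'_max = λ₀ + Δλ_max = 74.5 + 4.8526 = 79.3526 pm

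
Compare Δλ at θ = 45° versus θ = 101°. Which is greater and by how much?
101° produces the larger shift by a factor of 4.066

Calculate both shifts using Δλ = λ_C(1 - cos θ):

For θ₁ = 45°:
Δλ₁ = 2.4263 × (1 - cos(45°))
Δλ₁ = 2.4263 × 0.2929
Δλ₁ = 0.7106 pm

For θ₂ = 101°:
Δλ₂ = 2.4263 × (1 - cos(101°))
Δλ₂ = 2.4263 × 1.1908
Δλ₂ = 2.8893 pm

The 101° angle produces the larger shift.
Ratio: 2.8893/0.7106 = 4.066

(Intermediate values are shown rounded; full precision is carried through to the final answer.)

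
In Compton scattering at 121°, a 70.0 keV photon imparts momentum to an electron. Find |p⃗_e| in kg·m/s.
5.9608e-23 kg·m/s

The electron is initially at rest, so by conservation of momentum:
p⃗_e = p⃗₀ − p⃗'  (incident photon momentum minus scattered photon momentum)

Photon momentum magnitudes (p = h/λ = E/c):
λ₀ = hc/E₀ = 17.7120 pm → p₀ = h/λ₀ = 3.7410e-23 kg·m/s
Δλ = λ_C(1 − cos 121°) = 3.6760 pm
λ' = 21.3880 pm → p' = h/λ' = 3.0980e-23 kg·m/s

The scattered photon makes angle θ = 121° with the incident direction, so by the law of cosines:
|p⃗_e|² = p₀² + p'² − 2p₀p'cos θ
|p⃗_e|² = (3.7410e-23)² + (3.0980e-23)² − 2·3.7410e-23·3.0980e-23·cos(121°)
|p⃗_e| = 5.9608e-23 kg·m/s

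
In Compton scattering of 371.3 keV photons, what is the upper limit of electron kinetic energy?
219.9486 keV

Maximum energy transfer occurs at θ = 180° (backscattering).

Initial photon: E₀ = 371.3 keV → λ₀ = 3.3392 pm

Maximum Compton shift (at 180°):
Δλ_max = 2λ_C = 2 × 2.4263 = 4.8526 pm

Final wavelength:
λ' = 3.3392 + 4.8526 = 8.1918 pm

Minimum photon energy (maximum energy to electron):
E'_min = hc/λ' = 151.3514 keV

Maximum electron kinetic energy:
K_max = E₀ - E'_min = 371.3000 - 151.3514 = 219.9486 keV

(Intermediate values are shown rounded; full precision is carried through to the final answer.)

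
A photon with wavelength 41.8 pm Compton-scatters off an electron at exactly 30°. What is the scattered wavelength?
42.1251 pm

Using the Compton formula: λ' = λ + λ_C(1 − cos θ)

For θ = 30°, cos θ = √3/2 (exact) ≈ 0.8660, so:
1 − cos 30° = 1 − (√3/2) ≈ 0.1340

Δλ = λ_C × 0.1340 = 2.4263 × 0.1340 = 0.3251 pm

λ' = 41.8 + 0.3251 = 42.1251 pm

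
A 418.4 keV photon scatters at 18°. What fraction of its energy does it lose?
0.0385 (or 3.85%)

Calculate initial and final photon energies:

Initial: E₀ = 418.4 keV → λ₀ = 2.9633 pm
Compton shift: Δλ = 0.1188 pm
Final wavelength: λ' = 3.0820 pm
Final energy: E' = 402.2789 keV

Fractional energy loss:
(E₀ - E')/E₀ = (418.4000 - 402.2789)/418.4000
= 16.1211/418.4000
= 0.0385
= 3.85%

(Intermediate values are shown rounded; full precision is carried through to the final answer.)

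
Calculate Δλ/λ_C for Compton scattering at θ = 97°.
1.1219 λ_C

The Compton shift formula is:
Δλ = λ_C(1 - cos θ)

Dividing both sides by λ_C:
Δλ/λ_C = 1 - cos θ

For θ = 97°:
Δλ/λ_C = 1 - cos(97°)
Δλ/λ_C = 1 - -0.1219
Δλ/λ_C = 1.1219

This means the shift is 1.1219 × λ_C = 2.7220 pm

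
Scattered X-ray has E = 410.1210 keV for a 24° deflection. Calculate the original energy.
440.7000 keV

Convert final energy to wavelength (hc ≈ 1239.842 keV·pm):
λ' = hc/E' = 1239.842 / 410.1210 = 3.0231 pm

Calculate the Compton shift:
Δλ = λ_C(1 - cos(24°))
Δλ = 2.4263 × (1 - cos(24°))
Δλ = 0.2098 pm

Initial wavelength:
λ = λ' - Δλ = 3.0231 - 0.2098 = 2.8133 pm

Initial energy:
E = hc/λ = 1239.842 / 2.8133 = 440.7000 keV

(Intermediate values are shown rounded; full precision is carried through to the final answer.)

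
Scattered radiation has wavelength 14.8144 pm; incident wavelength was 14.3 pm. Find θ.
38.00°

First find the wavelength shift:
Δλ = λ' - λ = 14.8144 - 14.3 = 0.5144 pm

Using Δλ = λ_C(1 - cos θ), with λ_C = h/(m_e·c) ≈ 2.42631024 pm:
cos θ = 1 - Δλ/λ_C
cos θ = 1 - 0.5144/2.42631024
cos θ = 0.787991

θ = arccos(0.787991)
θ = 38.00°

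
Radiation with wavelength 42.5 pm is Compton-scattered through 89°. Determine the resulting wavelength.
44.8840 pm

Using the Compton scattering formula:
λ' = λ + Δλ = λ + λ_C(1 - cos θ)

Given:
- Initial wavelength λ = 42.5 pm
- Scattering angle θ = 89°
- Compton wavelength λ_C ≈ 2.4263 pm

Calculate the shift:
Δλ = 2.4263 × (1 - cos(89°))
Δλ = 2.4263 × 0.9825
Δλ = 2.3840 pm

Final wavelength:
λ' = 42.5 + 2.3840 = 44.8840 pm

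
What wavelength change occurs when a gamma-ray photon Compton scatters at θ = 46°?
0.7409 pm

Using the Compton scattering formula:
Δλ = λ_C(1 - cos θ)

where λ_C = h/(m_e·c) ≈ 2.4263 pm is the Compton wavelength of an electron.

For θ = 46°:
cos(46°) = 0.6947
1 - cos(46°) = 0.3053

Δλ = 2.4263 × 0.3053
Δλ = 0.7409 pm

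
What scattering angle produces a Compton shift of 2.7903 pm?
98.63°

From the Compton formula Δλ = λ_C(1 - cos θ), we can solve for θ:

cos θ = 1 - Δλ/λ_C

Given:
- Δλ = 2.7903 pm
- λ_C = h/(m_e·c) ≈ 2.42631024 pm

cos θ = 1 - 2.7903/2.42631024
cos θ = 1 - 1.150018
cos θ = -0.150018

θ = arccos(-0.150018)
θ = 98.63°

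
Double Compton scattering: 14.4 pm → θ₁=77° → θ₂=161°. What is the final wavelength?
21.0009 pm

Apply Compton shift twice:

First scattering at θ₁ = 77°:
Δλ₁ = λ_C(1 - cos(77°))
Δλ₁ = 2.4263 × 0.7750
Δλ₁ = 1.8805 pm

After first scattering:
λ₁ = 14.4 + 1.8805 = 16.2805 pm

Second scattering at θ₂ = 161°:
Δλ₂ = λ_C(1 - cos(161°))
Δλ₂ = 2.4263 × 1.9455
Δλ₂ = 4.7204 pm

Final wavelength:
λ₂ = 16.2805 + 4.7204 = 21.0009 pm

Total shift: Δλ_total = 1.8805 + 4.7204 = 6.6009 pm

(Intermediate values are shown rounded; full precision is carried through to the final answer.)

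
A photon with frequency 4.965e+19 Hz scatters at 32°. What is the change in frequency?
2.857e+18 Hz (decrease)

Convert frequency to wavelength (c = 299792458 m/s):
λ₀ = c/f₀ = 299792458/4.965e+19 = 6.0381160e-12 m = 6.0381 pm

Calculate Compton shift:
Δλ = λ_C(1 - cos(32°)) = 0.3687 pm

Final wavelength:
λ' = λ₀ + Δλ = 6.0381 + 0.3687 = 6.4068 pm

Final frequency:
f' = c/λ' = 299792458/6.4067984e-12 = 4.6792866e+19 Hz

Frequency shift (decrease):
Δf = f₀ - f' = 4.965e+19 - 4.6792866e+19 = 2.857e+18 Hz

(Intermediate values are shown rounded; full precision is carried through to the final answer.)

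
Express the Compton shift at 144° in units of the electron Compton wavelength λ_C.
1.8090 λ_C

The Compton shift formula is:
Δλ = λ_C(1 - cos θ)

Dividing both sides by λ_C:
Δλ/λ_C = 1 - cos θ

For θ = 144°:
Δλ/λ_C = 1 - cos(144°)
Δλ/λ_C = 1 - -0.8090
Δλ/λ_C = 1.8090

This means the shift is 1.8090 × λ_C = 4.3892 pm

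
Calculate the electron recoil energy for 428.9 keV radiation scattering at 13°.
9.0323 keV

By energy conservation: K_e = E_initial - E_final

First find the scattered photon energy:
Initial wavelength: λ = hc/E = 2.8907 pm
Compton shift: Δλ = λ_C(1 - cos(13°)) = 0.0622 pm
Final wavelength: λ' = 2.8907 + 0.0622 = 2.9529 pm
Final photon energy: E' = hc/λ' = 419.8677 keV

Electron kinetic energy:
K_e = E - E' = 428.9000 - 419.8677 = 9.0323 keV

(Intermediate values are shown rounded; full precision is carried through to the final answer.)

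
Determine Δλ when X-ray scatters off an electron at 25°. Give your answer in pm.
0.2273 pm

Using the Compton scattering formula:
Δλ = λ_C(1 - cos θ)

where λ_C = h/(m_e·c) ≈ 2.4263 pm is the Compton wavelength of an electron.

For θ = 25°:
cos(25°) = 0.9063
1 - cos(25°) = 0.0937

Δλ = 2.4263 × 0.0937
Δλ = 0.2273 pm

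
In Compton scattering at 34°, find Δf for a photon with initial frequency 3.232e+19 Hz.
1.383e+18 Hz (decrease)

Convert frequency to wavelength (c = 299792458 m/s):
λ₀ = c/f₀ = 299792458/3.232e+19 = 9.2757567e-12 m = 9.2758 pm

Calculate Compton shift:
Δλ = λ_C(1 - cos(34°)) = 0.4148 pm

Final wavelength:
λ' = λ₀ + Δλ = 9.2758 + 0.4148 = 9.6906 pm

Final frequency:
f' = c/λ' = 299792458/9.6905646e-12 = 3.0936531e+19 Hz

Frequency shift (decrease):
Δf = f₀ - f' = 3.232e+19 - 3.0936531e+19 = 1.383e+18 Hz

(Intermediate values are shown rounded; full precision is carried through to the final answer.)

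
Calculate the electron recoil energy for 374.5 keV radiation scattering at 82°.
144.8696 keV

By energy conservation: K_e = E_initial - E_final

First find the scattered photon energy:
Initial wavelength: λ = hc/E = 3.3107 pm
Compton shift: Δλ = λ_C(1 - cos(82°)) = 2.0886 pm
Final wavelength: λ' = 3.3107 + 2.0886 = 5.3993 pm
Final photon energy: E' = hc/λ' = 229.6304 keV

Electron kinetic energy:
K_e = E - E' = 374.5000 - 229.6304 = 144.8696 keV

(Intermediate values are shown rounded; full precision is carried through to the final answer.)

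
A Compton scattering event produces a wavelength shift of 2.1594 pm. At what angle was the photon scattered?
83.68°

From the Compton formula Δλ = λ_C(1 - cos θ), we can solve for θ:

cos θ = 1 - Δλ/λ_C

Given:
- Δλ = 2.1594 pm
- λ_C = h/(m_e·c) ≈ 2.42631024 pm

cos θ = 1 - 2.1594/2.42631024
cos θ = 1 - 0.889993
cos θ = 0.110007

θ = arccos(0.110007)
θ = 83.68°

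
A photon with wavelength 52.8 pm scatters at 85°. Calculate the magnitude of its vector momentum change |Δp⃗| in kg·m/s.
1.6619e-23 kg·m/s

Photon momentum magnitude is p = h/λ.

Initial momentum:
p₀ = h/λ = 6.6261e-34/5.2800e-11 = 1.2549e-23 kg·m/s

After scattering:
λ' = λ + Δλ = 52.8 + 2.2148 = 55.0148 pm
p' = h/λ' = 6.6261e-34/5.5015e-11 = 1.2044e-23 kg·m/s

Momentum is a vector; the scattered photon's direction makes angle θ = 85° with the incident direction. The magnitude of the vector change Δp⃗ = p⃗₀ − p⃗' is found from the law of cosines:
|Δp⃗|² = p₀² + p'² − 2p₀p'cos θ
|Δp⃗|² = (1.2549e-23)² + (1.2044e-23)² − 2·1.2549e-23·1.2044e-23·cos(85°)
|Δp⃗| = 1.6619e-23 kg·m/s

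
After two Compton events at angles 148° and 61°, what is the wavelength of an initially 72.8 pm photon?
78.5339 pm

Apply Compton shift twice:

First scattering at θ₁ = 148°:
Δλ₁ = λ_C(1 - cos(148°))
Δλ₁ = 2.4263 × 1.8480
Δλ₁ = 4.4839 pm

After first scattering:
λ₁ = 72.8 + 4.4839 = 77.2839 pm

Second scattering at θ₂ = 61°:
Δλ₂ = λ_C(1 - cos(61°))
Δλ₂ = 2.4263 × 0.5152
Δλ₂ = 1.2500 pm

Final wavelength:
λ₂ = 77.2839 + 1.2500 = 78.5339 pm

Total shift: Δλ_total = 4.4839 + 1.2500 = 5.7339 pm

(Intermediate values are shown rounded; full precision is carried through to the final answer.)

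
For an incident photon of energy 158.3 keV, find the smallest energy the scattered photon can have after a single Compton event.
97.7419 keV (at θ = 180°)

The scattered photon has minimum energy when its wavelength is maximum, i.e., when the Compton shift Δλ = λ_C(1 − cos θ) is maximum. This occurs at θ = 180° (backscattering), giving Δλ_max = 2λ_C = 4.8526 pm.

Initial wavelength: λ₀ = hc/E₀ = 7.8322 pm
Maximum final wavelength: λ'_max = λ₀ + 2λ_C = 7.8322 + 4.8526 = 12.6849 pm
Minimum final energy: E'_min = hc/λ'_max = 97.7419 keV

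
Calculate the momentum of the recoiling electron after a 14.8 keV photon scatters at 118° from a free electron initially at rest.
1.3284e-23 kg·m/s

The electron is initially at rest, so by conservation of momentum:
p⃗_e = p⃗₀ − p⃗'  (incident photon momentum minus scattered photon momentum)

Photon momentum magnitudes (p = h/λ = E/c):
λ₀ = hc/E₀ = 83.7731 pm → p₀ = h/λ₀ = 7.9095e-24 kg·m/s
Δλ = λ_C(1 − cos 118°) = 3.5654 pm
λ' = 87.3385 pm → p' = h/λ' = 7.5867e-24 kg·m/s

The scattered photon makes angle θ = 118° with the incident direction, so by the law of cosines:
|p⃗_e|² = p₀² + p'² − 2p₀p'cos θ
|p⃗_e|² = (7.9095e-24)² + (7.5867e-24)² − 2·7.9095e-24·7.5867e-24·cos(118°)
|p⃗_e| = 1.3284e-23 kg·m/s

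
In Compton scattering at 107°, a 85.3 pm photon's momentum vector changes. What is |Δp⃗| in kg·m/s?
1.2268e-23 kg·m/s

Photon momentum magnitude is p = h/λ.

Initial momentum:
p₀ = h/λ = 6.6261e-34/8.5300e-11 = 7.7680e-24 kg·m/s

After scattering:
λ' = λ + Δλ = 85.3 + 3.1357 = 88.4357 pm
p' = h/λ' = 6.6261e-34/8.8436e-11 = 7.4925e-24 kg·m/s

Momentum is a vector; the scattered photon's direction makes angle θ = 107° with the incident direction. The magnitude of the vector change Δp⃗ = p⃗₀ − p⃗' is found from the law of cosines:
|Δp⃗|² = p₀² + p'² − 2p₀p'cos θ
|Δp⃗|² = (7.7680e-24)² + (7.4925e-24)² − 2·7.7680e-24·7.4925e-24·cos(107°)
|Δp⃗| = 1.2268e-23 kg·m/s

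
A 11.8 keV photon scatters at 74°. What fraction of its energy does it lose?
0.0165 (or 1.65%)

Calculate initial and final photon energies:

Initial: E₀ = 11.8 keV → λ₀ = 105.0714 pm
Compton shift: Δλ = 1.7575 pm
Final wavelength: λ' = 106.8289 pm
Final energy: E' = 11.6059 keV

Fractional energy loss:
(E₀ - E')/E₀ = (11.8000 - 11.6059)/11.8000
= 0.1941/11.8000
= 0.0165
= 1.65%

(Intermediate values are shown rounded; full precision is carried through to the final answer.)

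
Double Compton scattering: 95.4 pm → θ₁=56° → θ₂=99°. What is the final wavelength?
99.2754 pm

Apply Compton shift twice:

First scattering at θ₁ = 56°:
Δλ₁ = λ_C(1 - cos(56°))
Δλ₁ = 2.4263 × 0.4408
Δλ₁ = 1.0695 pm

After first scattering:
λ₁ = 95.4 + 1.0695 = 96.4695 pm

Second scattering at θ₂ = 99°:
Δλ₂ = λ_C(1 - cos(99°))
Δλ₂ = 2.4263 × 1.1564
Δλ₂ = 2.8059 pm

Final wavelength:
λ₂ = 96.4695 + 2.8059 = 99.2754 pm

Total shift: Δλ_total = 1.0695 + 2.8059 = 3.8754 pm

(Intermediate values are shown rounded; full precision is carried through to the final answer.)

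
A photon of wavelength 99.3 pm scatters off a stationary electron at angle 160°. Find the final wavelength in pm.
104.0063 pm

Using the Compton scattering formula:
λ' = λ + Δλ = λ + λ_C(1 - cos θ)

Given:
- Initial wavelength λ = 99.3 pm
- Scattering angle θ = 160°
- Compton wavelength λ_C ≈ 2.4263 pm

Calculate the shift:
Δλ = 2.4263 × (1 - cos(160°))
Δλ = 2.4263 × 1.9397
Δλ = 4.7063 pm

Final wavelength:
λ' = 99.3 + 4.7063 = 104.0063 pm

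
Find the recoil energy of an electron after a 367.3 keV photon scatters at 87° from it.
148.8212 keV

By energy conservation: K_e = E_initial - E_final

First find the scattered photon energy:
Initial wavelength: λ = hc/E = 3.3756 pm
Compton shift: Δλ = λ_C(1 - cos(87°)) = 2.2993 pm
Final wavelength: λ' = 3.3756 + 2.2993 = 5.6749 pm
Final photon energy: E' = hc/λ' = 218.4788 keV

Electron kinetic energy:
K_e = E - E' = 367.3000 - 218.4788 = 148.8212 keV

(Intermediate values are shown rounded; full precision is carried through to the final answer.)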